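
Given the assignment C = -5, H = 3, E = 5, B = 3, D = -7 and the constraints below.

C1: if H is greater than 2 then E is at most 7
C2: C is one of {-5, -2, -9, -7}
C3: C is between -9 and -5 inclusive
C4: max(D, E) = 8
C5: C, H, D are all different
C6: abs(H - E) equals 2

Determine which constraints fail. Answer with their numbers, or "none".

C1: H = 3 > 2, so we need E ≤ 7; E = 5 ≤ 7 — holds.
C2: C = -5 is in {-5, -2, -9, -7} — holds.
C3: C = -5 lies in [-9, -5] — holds.
C4: max(-7, 5) = 5, not 8 — fails.
C5: values -5, 3, -7 are pairwise distinct — holds.
C6: abs(3 - 5) = 2 — holds.

Constraint 4 is violated.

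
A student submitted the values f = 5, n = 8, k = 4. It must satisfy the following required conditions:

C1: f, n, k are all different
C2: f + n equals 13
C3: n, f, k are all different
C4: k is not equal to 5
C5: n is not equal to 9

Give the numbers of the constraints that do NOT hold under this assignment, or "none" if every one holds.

All constraints are satisfied.

C1: values 5, 8, 4 are pairwise distinct — satisfied.
C2: f + n = 5 + 8 = 13 — satisfied.
C3: values 8, 5, 4 are pairwise distinct — satisfied.
C4: k = 4, and 4 ≠ 5 — satisfied.
C5: n = 8, and 8 ≠ 9 — satisfied.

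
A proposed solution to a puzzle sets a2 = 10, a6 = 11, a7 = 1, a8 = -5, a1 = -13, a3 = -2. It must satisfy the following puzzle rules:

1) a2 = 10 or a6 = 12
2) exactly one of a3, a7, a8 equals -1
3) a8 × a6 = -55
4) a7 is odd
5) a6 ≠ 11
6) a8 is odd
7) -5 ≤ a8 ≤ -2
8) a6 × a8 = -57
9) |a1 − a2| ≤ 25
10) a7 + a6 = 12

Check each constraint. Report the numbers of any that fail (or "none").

1) a2 = 10 = 10 (first disjunct) — holds.
2) a3=-2, a7=1, a8=-5; 0 of them equal -1, not exactly one — fails.
3) a8 × a6 = -5 × 11 = -55 — holds.
4) a7 = 1 is odd — holds.
5) a6 = 11, but 11 is required to differ — fails.
6) a8 = -5 is odd — holds.
7) a8 = -5 lies in [-5, -2] — holds.
8) a6 × a8 = 11 × (-5) = -55, not -57 — fails.
9) |-13 − 10| = 23; 23 ≤ 25 — holds.
10) a7 + a6 = 1 + 11 = 12 — holds.

Violated: 2, 5, 8.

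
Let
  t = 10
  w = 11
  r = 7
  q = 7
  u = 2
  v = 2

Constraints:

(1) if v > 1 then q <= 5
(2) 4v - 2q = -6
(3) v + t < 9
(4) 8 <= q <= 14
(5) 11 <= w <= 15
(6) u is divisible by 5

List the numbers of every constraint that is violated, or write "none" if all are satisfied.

(1) v = 2 > 1, so we need q ≤ 5; but q = 7 > 5  fails
(2) 4v - 2q = 4(2) - 2(7) = -6  holds
(3) v + t = 2 + 10 = 12; 12 ≥ 9, bound 9 not met  fails
(4) q = 7 is outside [8, 14]  fails
(5) w = 11 lies in [11, 15]  holds
(6) 2 = 5*0 + 2, so 5 does not divide 2  fails

Constraints 1, 3, 4, 6 do not hold.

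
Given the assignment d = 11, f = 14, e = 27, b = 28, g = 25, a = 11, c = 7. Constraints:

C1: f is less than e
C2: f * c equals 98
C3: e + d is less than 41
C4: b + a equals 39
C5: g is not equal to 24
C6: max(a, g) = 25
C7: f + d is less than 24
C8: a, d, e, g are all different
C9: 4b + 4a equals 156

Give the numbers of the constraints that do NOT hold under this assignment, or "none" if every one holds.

Constraints 7, 8 are violated.

C1: f = 14, e = 27; 14 < 27 — holds.
C2: f * c = 14 * 7 = 98 — holds.
C3: e + d = 27 + 11 = 38; 38 < 41 — holds.
C4: b + a = 28 + 11 = 39 — holds.
C5: g = 25, and 25 ≠ 24 — holds.
C6: max(11, 25) = 25 — holds.
C7: f + d = 14 + 11 = 25; 25 ≥ 24, bound 24 not met — fails.
C8: a = d = 11, not all different — fails.
C9: 4b + 4a = 4(28) + 4(11) = 156 — holds.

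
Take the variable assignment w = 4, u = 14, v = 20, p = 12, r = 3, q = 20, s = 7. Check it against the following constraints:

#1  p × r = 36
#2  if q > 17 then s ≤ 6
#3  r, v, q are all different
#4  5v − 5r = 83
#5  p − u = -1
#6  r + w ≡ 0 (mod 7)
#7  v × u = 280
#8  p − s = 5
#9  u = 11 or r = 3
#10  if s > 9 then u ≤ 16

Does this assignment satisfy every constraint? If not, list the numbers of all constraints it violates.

#1 p × r = 12 × 3 = 36  holds
#2 q = 20 > 17, so we need s ≤ 6; but s = 7 > 6  fails
#3 v = q = 20, not all different  fails
#4 5v − 5r = 5(20) − 5(3) = 85, not 83  fails
#5 p − u = 12 − 14 = -2, not -1  fails
#6 r + w = 7; 7 mod 7 = 0  holds
#7 v × u = 20 × 14 = 280  holds
#8 p − s = 12 − 7 = 5  holds
#9 u = 14 ≠ 11, but r = 3 = 3 (second disjunct)  holds
#10 s = 7, not > 9; antecedent false, conditional vacuously true  holds

Constraints 2, 3, 4, 5 are violated.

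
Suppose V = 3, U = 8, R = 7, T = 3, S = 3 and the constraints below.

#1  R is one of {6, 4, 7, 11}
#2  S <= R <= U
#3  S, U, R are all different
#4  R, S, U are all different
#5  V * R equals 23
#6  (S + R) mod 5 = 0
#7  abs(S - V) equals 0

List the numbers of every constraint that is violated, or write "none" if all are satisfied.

#1 R = 7 is in {6, 4, 7, 11} — holds.
#2 values 3 <= 7 <= 8 — holds.
#3 values 3, 8, 7 are pairwise distinct — holds.
#4 values 7, 3, 8 are pairwise distinct — holds.
#5 V * R = 3 * 7 = 21, not 23 — does not hold.
#6 S + R = 10; 10 mod 5 = 0 — holds.
#7 abs(3 - 3) = 0 — holds.

Constraint 5 is violated.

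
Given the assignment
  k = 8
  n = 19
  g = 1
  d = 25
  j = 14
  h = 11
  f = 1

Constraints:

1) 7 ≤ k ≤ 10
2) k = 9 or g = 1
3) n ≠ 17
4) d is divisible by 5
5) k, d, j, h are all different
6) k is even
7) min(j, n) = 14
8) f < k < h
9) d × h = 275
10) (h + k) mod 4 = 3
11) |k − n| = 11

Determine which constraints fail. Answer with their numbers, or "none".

1) k = 8 lies in [7, 10] — holds.
2) k = 8 ≠ 9, but g = 1 = 1 (second disjunct) — holds.
3) n = 19, and 19 ≠ 17 — holds.
4) 25 / 5 = 5, so 5 divides 25 — holds.
5) values 8, 25, 14, 11 are pairwise distinct — holds.
6) k = 8 is even — holds.
7) min(14, 19) = 14 — holds.
8) values 1 < 8 < 11 — holds.
9) d × h = 25 × 11 = 275 — holds.
10) h + k = 19; 19 mod 4 = 3 — holds.
11) |8 − 19| = 11 — holds.

Yes — all constraints hold.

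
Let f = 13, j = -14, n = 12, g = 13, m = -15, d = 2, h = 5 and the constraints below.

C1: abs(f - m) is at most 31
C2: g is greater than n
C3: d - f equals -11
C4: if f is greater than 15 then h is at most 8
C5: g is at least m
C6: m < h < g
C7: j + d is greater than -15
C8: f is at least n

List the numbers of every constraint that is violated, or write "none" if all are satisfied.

The assignment satisfies every constraint.

C1: abs(13 - (-15)) = 28; 28 ≤ 31 — OK.
C2: g = 13, n = 12; 13 > 12 — OK.
C3: d - f = 2 - 13 = -11 — OK.
C4: f = 13, not > 15; antecedent false, conditional vacuously true — OK.
C5: g = 13, m = -15; 13 ≥ -15 — OK.
C6: values -15 < 5 < 13 — OK.
C7: j + d = -14 + 2 = -12; -12 > -15 — OK.
C8: f = 13, n = 12; 13 ≥ 12 — OK.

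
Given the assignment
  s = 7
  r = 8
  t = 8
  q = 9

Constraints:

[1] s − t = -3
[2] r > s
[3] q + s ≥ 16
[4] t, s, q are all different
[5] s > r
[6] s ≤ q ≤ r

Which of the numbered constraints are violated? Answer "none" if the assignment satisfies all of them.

[1] s − t = 7 − 8 = -1, not -3  FAIL
[2] r = 8, s = 7; 8 > 7  OK
[3] q + s = 9 + 7 = 16; 16 ≥ 16  OK
[4] values 8, 7, 9 are pairwise distinct  OK
[5] s = 7, r = 8; 7 ≤ 8 (want >)  FAIL
[6] values 7, 9, 8; q = 9 is not ≤ r = 8  FAIL

Violated: 1, 5, 6.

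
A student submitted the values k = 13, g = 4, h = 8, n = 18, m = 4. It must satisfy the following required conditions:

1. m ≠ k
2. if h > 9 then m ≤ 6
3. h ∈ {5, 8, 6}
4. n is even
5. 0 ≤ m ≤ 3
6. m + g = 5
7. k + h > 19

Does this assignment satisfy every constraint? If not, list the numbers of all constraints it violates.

1. m = 4, k = 13; distinct — holds.
2. h = 8, not > 9; antecedent false, conditional vacuously true — holds.
3. h = 8 is in {5, 8, 6} — holds.
4. n = 18 is even — holds.
5. m = 4 is outside [0, 3] — does not hold.
6. m + g = 4 + 4 = 8, not 5 — does not hold.
7. k + h = 13 + 8 = 21; 21 > 19 — holds.

Constraints 5 and 6 do not hold.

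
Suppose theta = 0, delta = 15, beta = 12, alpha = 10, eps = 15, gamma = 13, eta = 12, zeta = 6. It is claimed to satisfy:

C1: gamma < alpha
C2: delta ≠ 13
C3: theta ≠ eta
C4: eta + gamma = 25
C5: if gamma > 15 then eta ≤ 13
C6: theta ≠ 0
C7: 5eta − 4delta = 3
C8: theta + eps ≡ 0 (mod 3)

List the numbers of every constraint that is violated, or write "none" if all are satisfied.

C1: gamma = 13, alpha = 10; 13 ≥ 10 (want <)  ✘
C2: delta = 15, and 15 ≠ 13  ✔
C3: theta = 0, eta = 12; distinct  ✔
C4: eta + gamma = 12 + 13 = 25  ✔
C5: gamma = 13, not > 15; antecedent false, conditional vacuously true  ✔
C6: theta = 0, but 0 is required to differ  ✘
C7: 5eta − 4delta = 5(12) − 4(15) = 0, not 3  ✘
C8: theta + eps = 15; 15 mod 3 = 0  ✔

Constraints 1, 6, and 7 are violated.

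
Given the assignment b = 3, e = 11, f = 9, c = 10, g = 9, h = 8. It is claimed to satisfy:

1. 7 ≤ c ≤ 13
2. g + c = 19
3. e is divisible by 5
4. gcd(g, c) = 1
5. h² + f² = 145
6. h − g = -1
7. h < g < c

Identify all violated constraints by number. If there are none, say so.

Violated: 3.

1. c = 10 lies in [7, 13] — holds.
2. g + c = 9 + 10 = 19 — holds.
3. 11 = 5×2 + 1, so 5 does not divide 11 — does not hold.
4. gcd(9, 10) = 1 — holds.
5. h² + f² = 8² + 9² = 64 + 81 = 145 — holds.
6. h − g = 8 − 9 = -1 — holds.
7. values 8 < 9 < 10 — holds.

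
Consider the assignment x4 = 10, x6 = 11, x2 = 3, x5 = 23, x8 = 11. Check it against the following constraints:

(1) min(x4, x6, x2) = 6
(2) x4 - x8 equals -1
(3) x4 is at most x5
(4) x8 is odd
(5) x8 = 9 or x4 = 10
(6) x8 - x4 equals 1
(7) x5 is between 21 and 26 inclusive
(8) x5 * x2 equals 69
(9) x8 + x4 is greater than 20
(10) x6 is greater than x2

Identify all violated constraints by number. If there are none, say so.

The assignment fails constraint 1.

(1) min(10, 11, 3) = 3, not 6  FAIL
(2) x4 - x8 = 10 - 11 = -1  OK
(3) x4 = 10, x5 = 23; 10 ≤ 23  OK
(4) x8 = 11 is odd  OK
(5) x8 = 11 ≠ 9, but x4 = 10 = 10 (second disjunct)  OK
(6) x8 - x4 = 11 - 10 = 1  OK
(7) x5 = 23 lies in [21, 26]  OK
(8) x5 * x2 = 23 * 3 = 69  OK
(9) x8 + x4 = 11 + 10 = 21; 21 > 20  OK
(10) x6 = 11, x2 = 3; 11 > 3  OK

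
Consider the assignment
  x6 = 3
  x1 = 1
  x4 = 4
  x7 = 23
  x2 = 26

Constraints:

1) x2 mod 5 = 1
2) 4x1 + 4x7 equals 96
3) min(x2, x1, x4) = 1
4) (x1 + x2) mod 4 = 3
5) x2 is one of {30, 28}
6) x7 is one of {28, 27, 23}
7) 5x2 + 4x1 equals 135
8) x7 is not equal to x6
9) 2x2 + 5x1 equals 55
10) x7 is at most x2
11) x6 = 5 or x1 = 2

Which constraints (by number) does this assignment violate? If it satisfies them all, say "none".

1) 26 mod 5 = 1  ✓
2) 4x1 + 4x7 = 4(1) + 4(23) = 96  ✓
3) min(26, 1, 4) = 1  ✓
4) x1 + x2 = 27; 27 mod 4 = 3  ✓
5) x2 = 26 is not in {30, 28}  ✗
6) x7 = 23 is in {28, 27, 23}  ✓
7) 5x2 + 4x1 = 5(26) + 4(1) = 134, not 135  ✗
8) x7 = 23, x6 = 3; distinct  ✓
9) 2x2 + 5x1 = 2(26) + 5(1) = 57, not 55  ✗
10) x7 = 23, x2 = 26; 23 ≤ 26  ✓
11) x6 = 3 ≠ 5 and x1 = 1 ≠ 2; both disjuncts false  ✗

Constraints 5, 7, 9, 11 do not hold.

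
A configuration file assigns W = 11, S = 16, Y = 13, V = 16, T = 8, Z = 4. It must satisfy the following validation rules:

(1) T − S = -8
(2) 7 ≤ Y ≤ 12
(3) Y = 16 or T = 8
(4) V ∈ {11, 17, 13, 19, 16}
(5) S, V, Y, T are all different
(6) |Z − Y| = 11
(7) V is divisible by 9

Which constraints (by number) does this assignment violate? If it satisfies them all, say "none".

(1) T − S = 8 − 16 = -8 — holds.
(2) Y = 13 is outside [7, 12] — does not hold.
(3) Y = 13 ≠ 16, but T = 8 = 8 (second disjunct) — holds.
(4) V = 16 is in {11, 17, 13, 19, 16} — holds.
(5) S = V = 16, not all different — does not hold.
(6) |4 − 13| = 9, not 11 — does not hold.
(7) 16 = 9×1 + 7, so 9 does not divide 16 — does not hold.

Constraints 2, 5, 6, and 7 are violated.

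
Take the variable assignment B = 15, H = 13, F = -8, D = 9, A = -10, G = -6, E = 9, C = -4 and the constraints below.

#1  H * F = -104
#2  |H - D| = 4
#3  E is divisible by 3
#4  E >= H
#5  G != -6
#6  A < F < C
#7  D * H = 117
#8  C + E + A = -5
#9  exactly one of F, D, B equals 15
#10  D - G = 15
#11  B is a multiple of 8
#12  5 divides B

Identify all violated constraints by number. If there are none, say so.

#1 H * F = 13 * (-8) = -104 — OK.
#2 |13 - 9| = 4 — OK.
#3 9 / 3 = 3, so 3 divides 9 — OK.
#4 E = 9, H = 13; 9 < 13 (want ≥) — violated.
#5 G = -6, but -6 is required to differ — violated.
#6 values -10 < -8 < -4 — OK.
#7 D * H = 9 * 13 = 117 — OK.
#8 C + E + A = -4 + 9 + (-10) = -5 — OK.
#9 F=-8, D=9, B=15; 1 of them equals 15 — OK.
#10 D - G = 9 - (-6) = 15 — OK.
#11 15 = 8*1 + 7, so 8 does not divide 15 — violated.
#12 15 / 5 = 3, so 5 divides 15 — OK.

The assignment fails constraints 4, 5, and 11.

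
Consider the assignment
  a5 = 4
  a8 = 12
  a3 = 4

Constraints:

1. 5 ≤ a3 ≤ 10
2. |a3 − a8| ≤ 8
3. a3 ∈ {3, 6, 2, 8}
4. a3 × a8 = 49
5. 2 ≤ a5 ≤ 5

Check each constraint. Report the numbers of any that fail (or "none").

1. a3 = 4 is outside [5, 10]  fails
2. |4 − 12| = 8; 8 ≤ 8  holds
3. a3 = 4 is not in {3, 6, 2, 8}  fails
4. a3 × a8 = 4 × 12 = 48, not 49  fails
5. a5 = 4 lies in [2, 5]  holds

Constraints 1, 3, and 4 do not hold.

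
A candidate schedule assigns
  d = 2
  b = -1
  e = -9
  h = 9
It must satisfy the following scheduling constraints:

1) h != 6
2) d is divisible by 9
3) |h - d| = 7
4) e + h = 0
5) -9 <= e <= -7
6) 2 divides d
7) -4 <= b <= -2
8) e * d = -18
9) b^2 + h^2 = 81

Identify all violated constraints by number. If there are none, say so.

1) h = 9, and 9 ≠ 6 — holds.
2) 2 = 9*0 + 2, so 9 does not divide 2 — fails.
3) |9 - 2| = 7 — holds.
4) e + h = -9 + 9 = 0 — holds.
5) e = -9 lies in [-9, -7] — holds.
6) 2 / 2 = 1, so 2 divides 2 — holds.
7) b = -1 is outside [-4, -2] — fails.
8) e * d = -9 * 2 = -18 — holds.
9) b^2 + h^2 = (-1)^2 + 9^2 = 1 + 81 = 82, not 81 — fails.

No — constraints 2, 7, and 9 are not satisfied.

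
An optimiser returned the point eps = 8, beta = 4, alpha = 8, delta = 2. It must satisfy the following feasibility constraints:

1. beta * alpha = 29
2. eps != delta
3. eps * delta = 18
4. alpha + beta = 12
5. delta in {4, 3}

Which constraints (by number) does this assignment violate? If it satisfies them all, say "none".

1. beta * alpha = 4 * 8 = 32, not 29 — violated.
2. eps = 8, delta = 2; distinct — satisfied.
3. eps * delta = 8 * 2 = 16, not 18 — violated.
4. alpha + beta = 8 + 4 = 12 — satisfied.
5. delta = 2 is not in {4, 3} — violated.

Constraints 1, 3, and 5 are violated.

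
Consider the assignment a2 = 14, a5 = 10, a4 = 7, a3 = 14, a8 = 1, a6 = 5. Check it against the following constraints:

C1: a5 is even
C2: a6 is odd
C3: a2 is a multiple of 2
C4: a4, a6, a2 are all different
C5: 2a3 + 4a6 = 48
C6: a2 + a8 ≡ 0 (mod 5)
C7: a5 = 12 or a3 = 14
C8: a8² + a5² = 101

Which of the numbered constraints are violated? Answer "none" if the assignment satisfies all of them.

Yes — all constraints hold.

C1: a5 = 10 is even — satisfied.
C2: a6 = 5 is odd — satisfied.
C3: 14 / 2 = 7, so 2 divides 14 — satisfied.
C4: values 7, 5, 14 are pairwise distinct — satisfied.
C5: 2a3 + 4a6 = 2(14) + 4(5) = 48 — satisfied.
C6: a2 + a8 = 15; 15 mod 5 = 0 — satisfied.
C7: a5 = 10 ≠ 12, but a3 = 14 = 14 (second disjunct) — satisfied.
C8: a8² + a5² = 1² + 10² = 1 + 100 = 101 — satisfied.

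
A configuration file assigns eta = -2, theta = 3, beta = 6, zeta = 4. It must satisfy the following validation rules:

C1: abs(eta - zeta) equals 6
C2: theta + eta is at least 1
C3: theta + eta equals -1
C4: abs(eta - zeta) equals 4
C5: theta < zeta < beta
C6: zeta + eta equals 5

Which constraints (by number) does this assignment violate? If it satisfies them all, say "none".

C1: abs(-2 - 4) = 6 — holds.
C2: theta + eta = 3 + (-2) = 1; 1 ≥ 1 — holds.
C3: theta + eta = 3 + (-2) = 1, not -1 — does not hold.
C4: abs(-2 - 4) = 6, not 4 — does not hold.
C5: values 3 < 4 < 6 — holds.
C6: zeta + eta = 4 + (-2) = 2, not 5 — does not hold.

The assignment fails constraints 3, 4, and 6.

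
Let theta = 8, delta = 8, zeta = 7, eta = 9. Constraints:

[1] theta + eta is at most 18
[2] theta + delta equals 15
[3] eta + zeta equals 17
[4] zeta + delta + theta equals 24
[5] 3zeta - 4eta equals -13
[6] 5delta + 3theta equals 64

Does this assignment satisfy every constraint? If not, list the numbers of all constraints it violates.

The assignment fails constraints 2, 3, 4, and 5.

[1] theta + eta = 8 + 9 = 17; 17 ≤ 18  OK
[2] theta + delta = 8 + 8 = 16, not 15  FAIL
[3] eta + zeta = 9 + 7 = 16, not 17  FAIL
[4] zeta + delta + theta = 7 + 8 + 8 = 23, not 24  FAIL
[5] 3zeta - 4eta = 3(7) - 4(9) = -15, not -13  FAIL
[6] 5delta + 3theta = 5(8) + 3(8) = 64  OK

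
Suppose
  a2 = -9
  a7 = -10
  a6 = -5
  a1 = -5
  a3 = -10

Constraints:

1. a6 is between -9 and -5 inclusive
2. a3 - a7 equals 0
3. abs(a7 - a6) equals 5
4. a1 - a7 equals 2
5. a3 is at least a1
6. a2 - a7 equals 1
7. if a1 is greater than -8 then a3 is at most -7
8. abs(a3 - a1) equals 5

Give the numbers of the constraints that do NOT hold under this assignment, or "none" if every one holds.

1. a6 = -5 lies in [-9, -5]  ✔
2. a3 - a7 = -10 - (-10) = 0  ✔
3. abs(-10 - (-5)) = 5  ✔
4. a1 - a7 = -5 - (-10) = 5, not 2  ✘
5. a3 = -10, a1 = -5; -10 < -5 (want ≥)  ✘
6. a2 - a7 = -9 - (-10) = 1  ✔
7. a1 = -5 > -8, so we need a3 ≤ -7; a3 = -10 ≤ -7  ✔
8. abs(-10 - (-5)) = 5  ✔

Constraints 4, 5 are violated.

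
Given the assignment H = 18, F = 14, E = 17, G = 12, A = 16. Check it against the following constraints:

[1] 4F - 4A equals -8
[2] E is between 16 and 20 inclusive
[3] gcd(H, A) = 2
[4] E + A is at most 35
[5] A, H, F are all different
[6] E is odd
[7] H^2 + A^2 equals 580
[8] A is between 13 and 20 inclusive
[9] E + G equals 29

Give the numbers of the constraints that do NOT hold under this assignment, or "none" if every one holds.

Yes — all constraints hold.

[1] 4F - 4A = 4(14) - 4(16) = -8 — satisfied.
[2] E = 17 lies in [16, 20] — satisfied.
[3] gcd(18, 16) = 2 — satisfied.
[4] E + A = 17 + 16 = 33; 33 ≤ 35 — satisfied.
[5] values 16, 18, 14 are pairwise distinct — satisfied.
[6] E = 17 is odd — satisfied.
[7] H^2 + A^2 = 18^2 + 16^2 = 324 + 256 = 580 — satisfied.
[8] A = 16 lies in [13, 20] — satisfied.
[9] E + G = 17 + 12 = 29 — satisfied.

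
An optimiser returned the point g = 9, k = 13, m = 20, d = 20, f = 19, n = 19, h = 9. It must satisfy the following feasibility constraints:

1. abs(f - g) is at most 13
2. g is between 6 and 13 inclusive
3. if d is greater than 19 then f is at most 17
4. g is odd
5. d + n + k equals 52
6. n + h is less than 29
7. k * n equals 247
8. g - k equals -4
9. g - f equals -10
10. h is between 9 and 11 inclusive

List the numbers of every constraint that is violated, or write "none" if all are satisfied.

1. abs(19 - 9) = 10; 10 ≤ 13  OK
2. g = 9 lies in [6, 13]  OK
3. d = 20 > 19, so we need f ≤ 17; but f = 19 > 17  FAIL
4. g = 9 is odd  OK
5. d + n + k = 20 + 19 + 13 = 52  OK
6. n + h = 19 + 9 = 28; 28 < 29  OK
7. k * n = 13 * 19 = 247  OK
8. g - k = 9 - 13 = -4  OK
9. g - f = 9 - 19 = -10  OK
10. h = 9 lies in [9, 11]  OK

Constraint 3 does not hold.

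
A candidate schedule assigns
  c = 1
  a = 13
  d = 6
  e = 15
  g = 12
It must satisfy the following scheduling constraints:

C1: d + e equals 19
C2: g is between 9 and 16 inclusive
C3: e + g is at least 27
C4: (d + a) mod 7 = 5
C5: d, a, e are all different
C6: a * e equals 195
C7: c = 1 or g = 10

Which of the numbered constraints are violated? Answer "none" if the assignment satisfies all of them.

Violated: 1.

C1: d + e = 6 + 15 = 21, not 19  fails
C2: g = 12 lies in [9, 16]  holds
C3: e + g = 15 + 12 = 27; 27 ≥ 27  holds
C4: d + a = 19; 19 mod 7 = 5  holds
C5: values 6, 13, 15 are pairwise distinct  holds
C6: a * e = 13 * 15 = 195  holds
C7: c = 1 = 1 (first disjunct)  holds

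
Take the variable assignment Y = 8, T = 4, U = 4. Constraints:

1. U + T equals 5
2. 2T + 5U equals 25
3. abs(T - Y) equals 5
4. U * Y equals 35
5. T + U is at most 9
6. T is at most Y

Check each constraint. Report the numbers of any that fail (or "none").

Constraints 1, 2, 3, and 4 are violated.

1. U + T = 4 + 4 = 8, not 5 — violated.
2. 2T + 5U = 2(4) + 5(4) = 28, not 25 — violated.
3. abs(4 - 8) = 4, not 5 — violated.
4. U * Y = 4 * 8 = 32, not 35 — violated.
5. T + U = 4 + 4 = 8; 8 ≤ 9 — satisfied.
6. T = 4, Y = 8; 4 ≤ 8 — satisfied.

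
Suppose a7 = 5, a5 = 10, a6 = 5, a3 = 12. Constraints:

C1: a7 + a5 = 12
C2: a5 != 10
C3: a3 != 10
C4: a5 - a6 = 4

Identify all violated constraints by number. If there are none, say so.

The assignment fails constraints 1, 2, and 4.

C1: a7 + a5 = 5 + 10 = 15, not 12  FAIL
C2: a5 = 10, but 10 is required to differ  FAIL
C3: a3 = 12, and 12 ≠ 10  OK
C4: a5 - a6 = 10 - 5 = 5, not 4  FAIL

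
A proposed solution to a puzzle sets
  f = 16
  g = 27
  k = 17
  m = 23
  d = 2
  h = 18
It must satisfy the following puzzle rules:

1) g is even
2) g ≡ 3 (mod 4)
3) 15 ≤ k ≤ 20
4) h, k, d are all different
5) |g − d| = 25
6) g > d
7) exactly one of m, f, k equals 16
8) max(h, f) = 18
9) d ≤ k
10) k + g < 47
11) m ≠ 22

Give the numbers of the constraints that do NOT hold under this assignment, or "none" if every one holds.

The assignment fails constraint 1.

1) g = 27 is odd — does not hold.
2) 27 mod 4 = 3 — holds.
3) k = 17 lies in [15, 20] — holds.
4) values 18, 17, 2 are pairwise distinct — holds.
5) |27 − 2| = 25 — holds.
6) g = 27, d = 2; 27 > 2 — holds.
7) m=23, f=16, k=17; 1 of them equals 16 — holds.
8) max(18, 16) = 18 — holds.
9) d = 2, k = 17; 2 ≤ 17 — holds.
10) k + g = 17 + 27 = 44; 44 < 47 — holds.
11) m = 23, and 23 ≠ 22 — holds.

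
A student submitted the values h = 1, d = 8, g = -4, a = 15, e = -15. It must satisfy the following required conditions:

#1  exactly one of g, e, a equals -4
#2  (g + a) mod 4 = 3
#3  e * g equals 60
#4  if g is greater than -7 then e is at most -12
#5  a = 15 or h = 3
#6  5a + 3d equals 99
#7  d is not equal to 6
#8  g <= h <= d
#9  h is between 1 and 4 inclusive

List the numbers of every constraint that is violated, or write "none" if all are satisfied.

None — every constraint holds.

#1 g=-4, e=-15, a=15; 1 of them equals -4 — holds.
#2 g + a = 11; 11 mod 4 = 3 — holds.
#3 e * g = -15 * (-4) = 60 — holds.
#4 g = -4 > -7, so we need e ≤ -12; e = -15 ≤ -12 — holds.
#5 a = 15 = 15 (first disjunct) — holds.
#6 5a + 3d = 5(15) + 3(8) = 99 — holds.
#7 d = 8, and 8 ≠ 6 — holds.
#8 values -4 <= 1 <= 8 — holds.
#9 h = 1 lies in [1, 4] — holds.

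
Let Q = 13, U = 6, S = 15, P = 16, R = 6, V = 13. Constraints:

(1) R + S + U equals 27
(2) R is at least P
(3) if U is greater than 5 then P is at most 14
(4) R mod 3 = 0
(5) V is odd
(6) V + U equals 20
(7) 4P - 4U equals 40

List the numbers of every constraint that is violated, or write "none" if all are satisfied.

(1) R + S + U = 6 + 15 + 6 = 27  OK
(2) R = 6, P = 16; 6 < 16 (want ≥)  FAIL
(3) U = 6 > 5, so we need P ≤ 14; but P = 16 > 14  FAIL
(4) 6 mod 3 = 0  OK
(5) V = 13 is odd  OK
(6) V + U = 13 + 6 = 19, not 20  FAIL
(7) 4P - 4U = 4(16) - 4(6) = 40  OK

No — constraints 2, 3, 6 are not satisfied.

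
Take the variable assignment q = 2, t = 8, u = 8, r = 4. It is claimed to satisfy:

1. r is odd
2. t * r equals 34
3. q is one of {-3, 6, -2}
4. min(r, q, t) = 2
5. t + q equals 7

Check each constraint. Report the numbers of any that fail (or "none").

The assignment fails constraints 1, 2, 3, 5.

1. r = 4 is even  fails
2. t * r = 8 * 4 = 32, not 34  fails
3. q = 2 is not in {-3, 6, -2}  fails
4. min(4, 2, 8) = 2  holds
5. t + q = 8 + 2 = 10, not 7  fails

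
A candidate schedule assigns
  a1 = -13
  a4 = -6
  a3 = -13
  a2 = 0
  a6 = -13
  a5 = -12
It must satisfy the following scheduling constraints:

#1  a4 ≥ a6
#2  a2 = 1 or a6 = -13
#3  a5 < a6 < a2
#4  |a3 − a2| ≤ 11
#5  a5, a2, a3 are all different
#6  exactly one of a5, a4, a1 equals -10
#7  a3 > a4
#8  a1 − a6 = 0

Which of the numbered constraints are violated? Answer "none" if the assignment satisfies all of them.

Violated: 3, 4, 6, and 7.

#1 a4 = -6, a6 = -13; -6 ≥ -13 — holds.
#2 a2 = 0 ≠ 1, but a6 = -13 = -13 (second disjunct) — holds.
#3 values -12, -13, 0; a5 = -12 is not < a6 = -13 — fails.
#4 |-13 − 0| = 13; 13 > 11, exceeds bound 11 — fails.
#5 values -12, 0, -13 are pairwise distinct — holds.
#6 a5=-12, a4=-6, a1=-13; 0 of them equal -10, not exactly one — fails.
#7 a3 = -13, a4 = -6; -13 ≤ -6 (want >) — fails.
#8 a1 − a6 = -13 − (-13) = 0 — holds.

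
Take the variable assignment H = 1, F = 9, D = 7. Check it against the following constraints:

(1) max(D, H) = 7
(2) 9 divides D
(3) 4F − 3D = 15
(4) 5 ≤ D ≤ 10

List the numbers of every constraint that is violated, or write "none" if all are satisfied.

Constraint 2 does not hold.

(1) max(7, 1) = 7 — holds.
(2) 7 = 9×0 + 7, so 9 does not divide 7 — fails.
(3) 4F − 3D = 4(9) − 3(7) = 15 — holds.
(4) D = 7 lies in [5, 10] — holds.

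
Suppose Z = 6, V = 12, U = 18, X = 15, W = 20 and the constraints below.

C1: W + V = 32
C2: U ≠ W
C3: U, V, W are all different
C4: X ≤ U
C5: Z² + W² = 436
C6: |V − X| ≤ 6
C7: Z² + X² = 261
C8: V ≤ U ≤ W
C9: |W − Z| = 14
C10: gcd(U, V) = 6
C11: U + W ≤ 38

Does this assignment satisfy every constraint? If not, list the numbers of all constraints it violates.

No violations.

C1: W + V = 20 + 12 = 32 — satisfied.
C2: U = 18, W = 20; distinct — satisfied.
C3: values 18, 12, 20 are pairwise distinct — satisfied.
C4: X = 15, U = 18; 15 ≤ 18 — satisfied.
C5: Z² + W² = 6² + 20² = 36 + 400 = 436 — satisfied.
C6: |12 − 15| = 3; 3 ≤ 6 — satisfied.
C7: Z² + X² = 6² + 15² = 36 + 225 = 261 — satisfied.
C8: values 12 ≤ 18 ≤ 20 — satisfied.
C9: |20 − 6| = 14 — satisfied.
C10: gcd(18, 12) = 6 — satisfied.
C11: U + W = 18 + 20 = 38; 38 ≤ 38 — satisfied.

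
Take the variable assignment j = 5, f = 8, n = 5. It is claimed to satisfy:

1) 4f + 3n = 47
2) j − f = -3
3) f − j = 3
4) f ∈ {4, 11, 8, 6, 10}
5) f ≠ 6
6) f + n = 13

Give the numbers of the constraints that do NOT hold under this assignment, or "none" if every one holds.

The assignment satisfies every constraint.

1) 4f + 3n = 4(8) + 3(5) = 47 — holds.
2) j − f = 5 − 8 = -3 — holds.
3) f − j = 8 − 5 = 3 — holds.
4) f = 8 is in {4, 11, 8, 6, 10} — holds.
5) f = 8, and 8 ≠ 6 — holds.
6) f + n = 8 + 5 = 13 — holds.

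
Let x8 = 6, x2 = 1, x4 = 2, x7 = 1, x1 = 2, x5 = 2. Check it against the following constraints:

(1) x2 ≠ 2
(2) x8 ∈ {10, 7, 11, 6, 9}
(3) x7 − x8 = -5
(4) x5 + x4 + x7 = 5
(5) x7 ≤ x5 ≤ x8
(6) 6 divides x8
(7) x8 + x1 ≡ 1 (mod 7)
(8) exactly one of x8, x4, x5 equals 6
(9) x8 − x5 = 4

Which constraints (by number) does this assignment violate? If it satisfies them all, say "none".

(1) x2 = 1, and 1 ≠ 2  true
(2) x8 = 6 is in {10, 7, 11, 6, 9}  true
(3) x7 − x8 = 1 − 6 = -5  true
(4) x5 + x4 + x7 = 2 + 2 + 1 = 5  true
(5) values 1 ≤ 2 ≤ 6  true
(6) 6 / 6 = 1, so 6 divides 6  true
(7) x8 + x1 = 8; 8 mod 7 = 1  true
(8) x8=6, x4=2, x5=2; 1 of them equals 6  true
(9) x8 − x5 = 6 − 2 = 4  true

Yes — all constraints hold.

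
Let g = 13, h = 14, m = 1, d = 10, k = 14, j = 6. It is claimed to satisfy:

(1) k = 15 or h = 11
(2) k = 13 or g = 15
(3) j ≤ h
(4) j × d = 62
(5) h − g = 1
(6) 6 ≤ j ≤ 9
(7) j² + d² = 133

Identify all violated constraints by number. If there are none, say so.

(1) k = 14 ≠ 15 and h = 14 ≠ 11; both disjuncts false — violated.
(2) k = 14 ≠ 13 and g = 13 ≠ 15; both disjuncts false — violated.
(3) j = 6, h = 14; 6 ≤ 14 — satisfied.
(4) j × d = 6 × 10 = 60, not 62 — violated.
(5) h − g = 14 − 13 = 1 — satisfied.
(6) j = 6 lies in [6, 9] — satisfied.
(7) j² + d² = 6² + 10² = 36 + 100 = 136, not 133 — violated.

The assignment fails constraints 1, 2, 4, and 7.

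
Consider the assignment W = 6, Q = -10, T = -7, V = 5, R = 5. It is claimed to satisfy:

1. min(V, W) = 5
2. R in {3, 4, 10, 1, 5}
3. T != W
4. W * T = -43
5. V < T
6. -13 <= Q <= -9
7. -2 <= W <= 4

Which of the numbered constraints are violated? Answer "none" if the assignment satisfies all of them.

No — constraints 4, 5, and 7 are not satisfied.

1. min(5, 6) = 5  yes
2. R = 5 is in {3, 4, 10, 1, 5}  yes
3. T = -7, W = 6; distinct  yes
4. W * T = 6 * (-7) = -42, not -43  no
5. V = 5, T = -7; 5 ≥ -7 (want <)  no
6. Q = -10 lies in [-13, -9]  yes
7. W = 6 is outside [-2, 4]  no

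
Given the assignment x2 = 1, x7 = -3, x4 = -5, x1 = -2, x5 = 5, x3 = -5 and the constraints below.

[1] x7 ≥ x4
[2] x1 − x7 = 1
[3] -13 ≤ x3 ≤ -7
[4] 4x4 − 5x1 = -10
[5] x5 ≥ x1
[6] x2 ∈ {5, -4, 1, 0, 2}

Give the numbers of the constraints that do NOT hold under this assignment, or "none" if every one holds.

[1] x7 = -3, x4 = -5; -3 ≥ -5 — holds.
[2] x1 − x7 = -2 − (-3) = 1 — holds.
[3] x3 = -5 is outside [-13, -7] — does not hold.
[4] 4x4 − 5x1 = 4(-5) − 5(-2) = -10 — holds.
[5] x5 = 5, x1 = -2; 5 ≥ -2 — holds.
[6] x2 = 1 is in {5, -4, 1, 0, 2} — holds.

Violated: 3.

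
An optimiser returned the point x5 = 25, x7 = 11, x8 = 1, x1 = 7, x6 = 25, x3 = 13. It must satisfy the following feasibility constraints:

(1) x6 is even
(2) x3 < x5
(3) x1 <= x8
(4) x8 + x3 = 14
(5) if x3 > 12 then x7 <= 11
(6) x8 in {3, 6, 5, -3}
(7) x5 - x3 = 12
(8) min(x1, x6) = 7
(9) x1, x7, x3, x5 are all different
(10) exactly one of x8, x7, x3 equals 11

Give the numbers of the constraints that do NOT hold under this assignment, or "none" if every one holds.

(1) x6 = 25 is odd — does not hold.
(2) x3 = 13, x5 = 25; 13 < 25 — holds.
(3) x1 = 7, x8 = 1; 7 > 1 (want ≤) — does not hold.
(4) x8 + x3 = 1 + 13 = 14 — holds.
(5) x3 = 13 > 12, so we need x7 ≤ 11; x7 = 11 ≤ 11 — holds.
(6) x8 = 1 is not in {3, 6, 5, -3} — does not hold.
(7) x5 - x3 = 25 - 13 = 12 — holds.
(8) min(7, 25) = 7 — holds.
(9) values 7, 11, 13, 25 are pairwise distinct — holds.
(10) x8=1, x7=11, x3=13; 1 of them equals 11 — holds.

Constraints 1, 3, and 6 do not hold.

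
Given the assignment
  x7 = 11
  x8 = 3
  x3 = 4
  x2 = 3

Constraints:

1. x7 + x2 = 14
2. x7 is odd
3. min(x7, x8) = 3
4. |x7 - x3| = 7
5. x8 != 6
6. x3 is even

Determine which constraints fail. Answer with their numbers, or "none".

1. x7 + x2 = 11 + 3 = 14 — holds.
2. x7 = 11 is odd — holds.
3. min(11, 3) = 3 — holds.
4. |11 - 4| = 7 — holds.
5. x8 = 3, and 3 ≠ 6 — holds.
6. x3 = 4 is even — holds.

Yes — all constraints hold.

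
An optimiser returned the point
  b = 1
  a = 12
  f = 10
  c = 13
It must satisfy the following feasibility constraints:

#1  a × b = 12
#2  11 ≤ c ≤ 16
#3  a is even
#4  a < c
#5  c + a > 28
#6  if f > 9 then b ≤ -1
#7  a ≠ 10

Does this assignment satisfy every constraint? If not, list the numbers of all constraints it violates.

Constraints 5, 6 are violated.

#1 a × b = 12 × 1 = 12 — holds.
#2 c = 13 lies in [11, 16] — holds.
#3 a = 12 is even — holds.
#4 a = 12, c = 13; 12 < 13 — holds.
#5 c + a = 13 + 12 = 25; 25 ≤ 28, bound 28 not met — fails.
#6 f = 10 > 9, so we need b ≤ -1; but b = 1 > -1 — fails.
#7 a = 12, and 12 ≠ 10 — holds.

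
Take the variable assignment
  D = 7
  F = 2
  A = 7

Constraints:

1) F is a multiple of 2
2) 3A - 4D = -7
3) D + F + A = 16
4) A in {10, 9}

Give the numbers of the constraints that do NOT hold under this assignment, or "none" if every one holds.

1) 2 / 2 = 1, so 2 divides 2  ✓
2) 3A - 4D = 3(7) - 4(7) = -7  ✓
3) D + F + A = 7 + 2 + 7 = 16  ✓
4) A = 7 is not in {10, 9}  ✗

Constraint 4 does not hold.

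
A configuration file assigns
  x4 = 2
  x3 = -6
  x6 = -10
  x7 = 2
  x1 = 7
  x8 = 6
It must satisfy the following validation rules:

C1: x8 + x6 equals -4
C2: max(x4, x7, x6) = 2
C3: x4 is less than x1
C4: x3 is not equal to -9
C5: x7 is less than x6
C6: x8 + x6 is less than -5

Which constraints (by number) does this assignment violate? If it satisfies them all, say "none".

The assignment fails constraints 5 and 6.

C1: x8 + x6 = 6 + (-10) = -4 — holds.
C2: max(2, 2, -10) = 2 — holds.
C3: x4 = 2, x1 = 7; 2 < 7 — holds.
C4: x3 = -6, and -6 ≠ -9 — holds.
C5: x7 = 2, x6 = -10; 2 ≥ -10 (want <) — does not hold.
C6: x8 + x6 = 6 + (-10) = -4; -4 ≥ -5, bound -5 not met — does not hold.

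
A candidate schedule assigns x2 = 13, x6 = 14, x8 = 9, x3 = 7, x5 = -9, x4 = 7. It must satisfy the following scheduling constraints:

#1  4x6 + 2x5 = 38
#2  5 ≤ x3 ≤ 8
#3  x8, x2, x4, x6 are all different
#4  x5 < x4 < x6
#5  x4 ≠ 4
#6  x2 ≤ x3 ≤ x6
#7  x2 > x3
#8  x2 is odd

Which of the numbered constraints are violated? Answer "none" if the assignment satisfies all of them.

No — constraint 6 is not satisfied.

#1 4x6 + 2x5 = 4(14) + 2(-9) = 38 — OK.
#2 x3 = 7 lies in [5, 8] — OK.
#3 values 9, 13, 7, 14 are pairwise distinct — OK.
#4 values -9 < 7 < 14 — OK.
#5 x4 = 7, and 7 ≠ 4 — OK.
#6 values 13, 7, 14; x2 = 13 is not ≤ x3 = 7 — violated.
#7 x2 = 13, x3 = 7; 13 > 7 — OK.
#8 x2 = 13 is odd — OK.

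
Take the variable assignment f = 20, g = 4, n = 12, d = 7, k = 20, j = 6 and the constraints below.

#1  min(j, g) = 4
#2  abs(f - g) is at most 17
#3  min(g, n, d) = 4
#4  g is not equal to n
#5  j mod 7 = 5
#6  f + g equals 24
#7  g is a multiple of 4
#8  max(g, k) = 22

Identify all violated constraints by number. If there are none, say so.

#1 min(6, 4) = 4 — holds.
#2 abs(20 - 4) = 16; 16 ≤ 17 — holds.
#3 min(4, 12, 7) = 4 — holds.
#4 g = 4, n = 12; distinct — holds.
#5 6 mod 7 = 6, not 5 — does not hold.
#6 f + g = 20 + 4 = 24 — holds.
#7 4 / 4 = 1, so 4 divides 4 — holds.
#8 max(4, 20) = 20, not 22 — does not hold.

Violated: 5 and 8.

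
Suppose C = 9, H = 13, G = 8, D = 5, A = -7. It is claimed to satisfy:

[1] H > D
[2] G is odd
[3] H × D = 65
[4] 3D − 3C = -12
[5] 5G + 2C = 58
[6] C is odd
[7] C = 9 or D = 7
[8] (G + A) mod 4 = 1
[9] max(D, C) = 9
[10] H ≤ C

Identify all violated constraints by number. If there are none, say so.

[1] H = 13, D = 5; 13 > 5 — OK.
[2] G = 8 is even — violated.
[3] H × D = 13 × 5 = 65 — OK.
[4] 3D − 3C = 3(5) − 3(9) = -12 — OK.
[5] 5G + 2C = 5(8) + 2(9) = 58 — OK.
[6] C = 9 is odd — OK.
[7] C = 9 = 9 (first disjunct) — OK.
[8] G + A = 1; 1 mod 4 = 1 — OK.
[9] max(5, 9) = 9 — OK.
[10] H = 13, C = 9; 13 > 9 (want ≤) — violated.

The assignment fails constraints 2 and 10.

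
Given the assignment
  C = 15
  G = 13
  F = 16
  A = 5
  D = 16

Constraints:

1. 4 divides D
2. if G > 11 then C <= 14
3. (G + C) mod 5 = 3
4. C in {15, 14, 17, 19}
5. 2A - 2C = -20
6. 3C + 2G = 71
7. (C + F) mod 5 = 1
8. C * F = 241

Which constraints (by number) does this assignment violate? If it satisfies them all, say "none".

Violated: 2 and 8.

1. 16 / 4 = 4, so 4 divides 16  OK
2. G = 13 > 11, so we need C ≤ 14; but C = 15 > 14  FAIL
3. G + C = 28; 28 mod 5 = 3  OK
4. C = 15 is in {15, 14, 17, 19}  OK
5. 2A - 2C = 2(5) - 2(15) = -20  OK
6. 3C + 2G = 3(15) + 2(13) = 71  OK
7. C + F = 31; 31 mod 5 = 1  OK
8. C * F = 15 * 16 = 240, not 241  FAIL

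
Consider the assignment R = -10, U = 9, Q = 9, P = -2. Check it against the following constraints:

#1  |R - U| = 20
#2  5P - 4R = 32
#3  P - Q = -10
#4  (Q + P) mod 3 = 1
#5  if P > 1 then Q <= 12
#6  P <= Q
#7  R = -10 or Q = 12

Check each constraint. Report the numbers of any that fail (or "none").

Constraints 1, 2, and 3 are violated.

#1 |-10 - 9| = 19, not 20  false
#2 5P - 4R = 5(-2) - 4(-10) = 30, not 32  false
#3 P - Q = -2 - 9 = -11, not -10  false
#4 Q + P = 7; 7 mod 3 = 1  true
#5 P = -2, not > 1; antecedent false, conditional vacuously true  true
#6 P = -2, Q = 9; -2 ≤ 9  true
#7 R = -10 = -10 (first disjunct)  true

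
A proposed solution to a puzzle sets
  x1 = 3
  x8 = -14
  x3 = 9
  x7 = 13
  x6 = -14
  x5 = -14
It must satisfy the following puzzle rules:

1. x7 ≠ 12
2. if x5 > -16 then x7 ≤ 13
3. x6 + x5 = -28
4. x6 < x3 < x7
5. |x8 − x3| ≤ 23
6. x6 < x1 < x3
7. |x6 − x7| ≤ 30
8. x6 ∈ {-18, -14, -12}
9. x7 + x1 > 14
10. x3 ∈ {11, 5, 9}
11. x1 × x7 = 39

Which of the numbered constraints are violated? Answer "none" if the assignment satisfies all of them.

1. x7 = 13, and 13 ≠ 12 — satisfied.
2. x5 = -14 > -16, so we need x7 ≤ 13; x7 = 13 ≤ 13 — satisfied.
3. x6 + x5 = -14 + (-14) = -28 — satisfied.
4. values -14 < 9 < 13 — satisfied.
5. |-14 − 9| = 23; 23 ≤ 23 — satisfied.
6. values -14 < 3 < 9 — satisfied.
7. |-14 − 13| = 27; 27 ≤ 30 — satisfied.
8. x6 = -14 is in {-18, -14, -12} — satisfied.
9. x7 + x1 = 13 + 3 = 16; 16 > 14 — satisfied.
10. x3 = 9 is in {11, 5, 9} — satisfied.
11. x1 × x7 = 3 × 13 = 39 — satisfied.

All constraints are satisfied.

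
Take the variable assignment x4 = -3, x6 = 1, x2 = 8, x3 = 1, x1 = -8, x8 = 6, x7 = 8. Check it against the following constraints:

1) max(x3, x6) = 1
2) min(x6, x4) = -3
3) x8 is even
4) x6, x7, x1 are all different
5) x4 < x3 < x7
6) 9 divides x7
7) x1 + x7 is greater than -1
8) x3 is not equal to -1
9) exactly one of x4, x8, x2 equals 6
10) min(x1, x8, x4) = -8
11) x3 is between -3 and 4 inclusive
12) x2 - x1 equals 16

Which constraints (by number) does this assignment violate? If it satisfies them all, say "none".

1) max(1, 1) = 1 — holds.
2) min(1, -3) = -3 — holds.
3) x8 = 6 is even — holds.
4) values 1, 8, -8 are pairwise distinct — holds.
5) values -3 < 1 < 8 — holds.
6) 8 = 9*0 + 8, so 9 does not divide 8 — does not hold.
7) x1 + x7 = -8 + 8 = 0; 0 > -1 — holds.
8) x3 = 1, and 1 ≠ -1 — holds.
9) x4=-3, x8=6, x2=8; 1 of them equals 6 — holds.
10) min(-8, 6, -3) = -8 — holds.
11) x3 = 1 lies in [-3, 4] — holds.
12) x2 - x1 = 8 - (-8) = 16 — holds.

Constraint 6 does not hold.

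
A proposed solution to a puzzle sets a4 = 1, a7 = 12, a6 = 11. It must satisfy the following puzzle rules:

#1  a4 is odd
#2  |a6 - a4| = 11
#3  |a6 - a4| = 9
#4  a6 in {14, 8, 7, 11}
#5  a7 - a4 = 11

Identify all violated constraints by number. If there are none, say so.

Constraints 2, 3 are violated.

#1 a4 = 1 is odd — holds.
#2 |11 - 1| = 10, not 11 — fails.
#3 |11 - 1| = 10, not 9 — fails.
#4 a6 = 11 is in {14, 8, 7, 11} — holds.
#5 a7 - a4 = 12 - 1 = 11 — holds.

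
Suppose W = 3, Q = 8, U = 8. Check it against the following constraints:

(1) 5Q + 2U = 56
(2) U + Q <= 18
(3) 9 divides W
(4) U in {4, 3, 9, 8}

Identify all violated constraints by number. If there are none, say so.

(1) 5Q + 2U = 5(8) + 2(8) = 56 — holds.
(2) U + Q = 8 + 8 = 16; 16 ≤ 18 — holds.
(3) 3 = 9*0 + 3, so 9 does not divide 3 — fails.
(4) U = 8 is in {4, 3, 9, 8} — holds.

Constraint 3 is violated.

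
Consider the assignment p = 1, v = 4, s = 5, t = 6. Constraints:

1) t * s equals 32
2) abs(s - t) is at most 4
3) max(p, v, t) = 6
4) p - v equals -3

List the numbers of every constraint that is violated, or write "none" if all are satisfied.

No — constraint 1 is not satisfied.

1) t * s = 6 * 5 = 30, not 32  FAIL
2) abs(5 - 6) = 1; 1 ≤ 4  OK
3) max(1, 4, 6) = 6  OK
4) p - v = 1 - 4 = -3  OK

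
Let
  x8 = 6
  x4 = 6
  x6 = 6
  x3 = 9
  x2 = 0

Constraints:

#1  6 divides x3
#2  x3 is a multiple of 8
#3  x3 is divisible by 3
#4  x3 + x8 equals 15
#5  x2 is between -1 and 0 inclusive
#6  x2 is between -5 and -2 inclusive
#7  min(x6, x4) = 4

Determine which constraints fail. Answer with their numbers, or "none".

#1 9 = 6*1 + 3, so 6 does not divide 9 — fails.
#2 9 = 8*1 + 1, so 8 does not divide 9 — fails.
#3 9 / 3 = 3, so 3 divides 9 — holds.
#4 x3 + x8 = 9 + 6 = 15 — holds.
#5 x2 = 0 lies in [-1, 0] — holds.
#6 x2 = 0 is outside [-5, -2] — fails.
#7 min(6, 6) = 6, not 4 — fails.

Violated: 1, 2, 6, and 7.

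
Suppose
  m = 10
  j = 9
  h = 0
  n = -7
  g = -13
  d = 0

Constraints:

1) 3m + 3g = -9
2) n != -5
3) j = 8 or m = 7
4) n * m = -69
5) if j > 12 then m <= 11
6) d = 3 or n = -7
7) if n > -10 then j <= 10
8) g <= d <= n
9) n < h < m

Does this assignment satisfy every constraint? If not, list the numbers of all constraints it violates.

1) 3m + 3g = 3(10) + 3(-13) = -9 — OK.
2) n = -7, and -7 ≠ -5 — OK.
3) j = 9 ≠ 8 and m = 10 ≠ 7; both disjuncts false — violated.
4) n * m = -7 * 10 = -70, not -69 — violated.
5) j = 9, not > 12; antecedent false, conditional vacuously true — OK.
6) d = 0 ≠ 3, but n = -7 = -7 (second disjunct) — OK.
7) n = -7 > -10, so we need j ≤ 10; j = 9 ≤ 10 — OK.
8) values -13, 0, -7; d = 0 is not <= n = -7 — violated.
9) values -7 < 0 < 10 — OK.

Constraints 3, 4, 8 do not hold.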